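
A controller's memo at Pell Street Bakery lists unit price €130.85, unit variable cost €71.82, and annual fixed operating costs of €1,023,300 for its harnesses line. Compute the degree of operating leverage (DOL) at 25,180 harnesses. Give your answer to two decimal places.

At 25,180 units, contribution = 25,180 × €59.03 = €1,486,375.40.
Subtracting fixed costs: EBIT = €1,486,375.40 − €1,023,300 = €463,075.40.
Degree of operating leverage = €1,486,375.40 / €463,075.40 = 3.2098.

3.21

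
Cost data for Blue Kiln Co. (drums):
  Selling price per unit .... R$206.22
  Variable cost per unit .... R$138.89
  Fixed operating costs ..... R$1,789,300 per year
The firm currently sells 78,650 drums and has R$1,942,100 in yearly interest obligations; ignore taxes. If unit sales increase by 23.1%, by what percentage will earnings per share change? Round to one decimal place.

+78.2%

At 78,650 units, contribution = 78,650 × R$67.33 = R$5,295,504.50.
EBIT = R$5,295,504.50 − R$1,789,300 = R$3,506,204.50.
After interest of R$1,942,100.00, pre-tax earnings = R$1,564,104.50.
Degree of combined leverage = contribution ÷ (EBIT − I) = R$5,295,504.50 ÷ R$1,564,104.50 = 3.3856.
EPS therefore changes by 3.3856 × (+23.1%) = +78.2%.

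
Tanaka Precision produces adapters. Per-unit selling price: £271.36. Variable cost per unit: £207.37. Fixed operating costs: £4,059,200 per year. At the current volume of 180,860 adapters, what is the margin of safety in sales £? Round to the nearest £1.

Each unit contributes £271.36 − £207.37 = £63.99. Break-even units = £4,059,200 ÷ £63.99 = 63,434.91; break-even revenue = 63,434.91 × £271.36 = £17,213,697.64.
Current sales = 180,860 × £271.36 = £49,078,169.60.
Margin of safety = £49,078,169.60 − £17,213,697.64 = £31,864,472.

£31,864,472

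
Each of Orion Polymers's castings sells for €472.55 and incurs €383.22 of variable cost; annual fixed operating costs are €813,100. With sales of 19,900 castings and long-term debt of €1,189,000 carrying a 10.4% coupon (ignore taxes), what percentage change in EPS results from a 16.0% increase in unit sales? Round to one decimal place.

+33.8%

At 19,900 units, contribution = 19,900 × €89.33 = €1,777,667.00.
Operating income = contribution − fixed costs = €1,777,667.00 − €813,100 = €964,567.00.
After interest of €123,656.00, pre-tax earnings = €840,911.00.
Degree of combined leverage = contribution ÷ (EBIT − I) = €1,777,667.00 ÷ €840,911.00 = 2.1140.
%ΔEPS = DCL × %ΔSales = 2.1140 × +16.0% = +33.8%.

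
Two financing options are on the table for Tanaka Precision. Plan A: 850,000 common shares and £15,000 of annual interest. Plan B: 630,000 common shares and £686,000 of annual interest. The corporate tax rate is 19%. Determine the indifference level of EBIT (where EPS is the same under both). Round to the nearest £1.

Set EPS_A = EPS_B: (EBIT − £15,000)(1 − 0.19) ÷ 850,000 = (EBIT − £686,000)(1 − 0.19) ÷ 630,000.
Cancelling (1 − t) and cross-multiplying: 630,000·(EBIT − 15,000) = 850,000·(EBIT − 686,000).
Solving, EBIT = (686,000·850,000 − 15,000·630,000) / (850,000 − 630,000) = 573,650,000,000 / 220,000 = 2,607,500.00.

£2,607,500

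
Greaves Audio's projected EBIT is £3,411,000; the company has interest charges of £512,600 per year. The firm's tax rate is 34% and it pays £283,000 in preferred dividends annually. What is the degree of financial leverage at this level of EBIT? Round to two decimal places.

Interest = £512,600.00.
Preferred dividends grossed up pre-tax: £283,000 / (1 − 0.34) = £428,787.88.
DFL = EBIT ÷ [EBIT − I − D_p/(1−t)] = £3,411,000 ÷ [£3,411,000 − £512,600.00 − £428,787.88] = £3,411,000 ÷ £2,469,612.12 = 1.3812.

1.38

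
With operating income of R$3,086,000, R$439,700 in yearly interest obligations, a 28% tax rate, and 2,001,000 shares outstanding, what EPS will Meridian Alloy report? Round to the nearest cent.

Interest = R$439,700.00, so EBT = R$3,086,000 − R$439,700.00 = R$2,646,300.00.
After tax at 28%: net income = R$2,646,300.00 × 0.72 = R$1,905,336.00.
EPS = R$1,905,336.00 ÷ 2,001,000 = R$0.95.

R$0.95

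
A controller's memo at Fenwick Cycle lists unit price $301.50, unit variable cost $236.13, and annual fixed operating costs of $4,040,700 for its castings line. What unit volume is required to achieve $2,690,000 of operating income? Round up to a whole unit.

102,964 castings

Unit CM = price − variable cost = $301.50 − $236.13 = $65.37.
Units = (FC + target) / CM = ($4,040,700 + $2,690,000) / $65.37 = 102,963.13, so 102,964 castings.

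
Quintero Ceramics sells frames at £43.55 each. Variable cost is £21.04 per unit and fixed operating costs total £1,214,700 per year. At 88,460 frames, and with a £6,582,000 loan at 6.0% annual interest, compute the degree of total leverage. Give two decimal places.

Contribution at this volume is 88,460 × £22.51 = £1,991,234.60.
Operating income = contribution − fixed costs = £1,991,234.60 − £1,214,700 = £776,534.60. Interest = £394,920.00, so EBIT − I = £381,614.60.
DCL = contribution ÷ (EBIT − I) = £1,991,234.60 ÷ £381,614.60 = 5.2179.

5.22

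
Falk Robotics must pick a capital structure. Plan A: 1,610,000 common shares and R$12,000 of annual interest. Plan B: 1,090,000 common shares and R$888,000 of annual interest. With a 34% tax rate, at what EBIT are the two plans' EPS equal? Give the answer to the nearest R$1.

At indifference, (EBIT − 12,000)(1 − t)/1,610,000 = (EBIT − 888,000)(1 − t)/1,090,000.
Cancelling (1 − t) and cross-multiplying: 1,090,000·(EBIT − 12,000) = 1,610,000·(EBIT − 888,000).
EBIT × (1,610,000 − 1,090,000) = 888,000 × 1,610,000 − 12,000 × 1,090,000 = 1,416,600,000,000, so EBIT = 1,416,600,000,000 ÷ 520,000 = 2,724,230.77.

R$2,724,231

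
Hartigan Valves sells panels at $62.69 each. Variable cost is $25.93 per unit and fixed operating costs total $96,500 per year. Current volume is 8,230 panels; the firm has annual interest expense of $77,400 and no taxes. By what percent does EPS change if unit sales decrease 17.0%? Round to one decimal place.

-40.0%

At 8,230 units, contribution = 8,230 × $36.76 = $302,534.80.
Operating income = contribution − fixed costs = $302,534.80 − $96,500 = $206,034.80.
After interest of $77,400.00, pre-tax earnings = $128,634.80.
DCL = total CM / (EBIT − I) = $302,534.80 / $128,634.80 = 2.3519.
EPS therefore changes by 2.3519 × (-17.0%) = -40.0%.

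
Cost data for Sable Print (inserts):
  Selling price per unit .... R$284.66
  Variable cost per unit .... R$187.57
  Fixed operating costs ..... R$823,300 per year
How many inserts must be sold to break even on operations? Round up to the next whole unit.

Unit CM = price − variable cost = R$284.66 − R$187.57 = R$97.09.
Units to break even: R$823,300 ÷ R$97.09 = 8,479.76, rounded up to 8,480.

8,480 inserts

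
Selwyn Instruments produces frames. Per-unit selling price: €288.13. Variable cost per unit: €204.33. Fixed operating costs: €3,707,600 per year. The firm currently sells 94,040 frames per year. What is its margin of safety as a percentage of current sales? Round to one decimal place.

53.0%

Unit CM = price − variable cost = €288.13 − €204.33 = €83.80. Break-even units = €3,707,600 ÷ €83.80 = 44,243.44; break-even revenue = 44,243.44 × €288.13 = €12,747,861.43.
Current sales = 94,040 × €288.13 = €27,095,745.20.
Margin of safety = (€27,095,745.20 − €12,747,861.43) ÷ €27,095,745.20 = 53.0%.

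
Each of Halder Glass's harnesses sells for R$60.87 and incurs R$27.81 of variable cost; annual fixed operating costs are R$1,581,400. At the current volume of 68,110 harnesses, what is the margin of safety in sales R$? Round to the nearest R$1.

Unit CM = price − variable cost = R$60.87 − R$27.81 = R$33.06. Break-even units = R$1,581,400 ÷ R$33.06 = 47,834.24; break-even revenue = 47,834.24 × R$60.87 = R$2,911,670.24.
Current sales = 68,110 × R$60.87 = R$4,145,855.70.
Margin of safety = R$4,145,855.70 − R$2,911,670.24 = R$1,234,185.

R$1,234,185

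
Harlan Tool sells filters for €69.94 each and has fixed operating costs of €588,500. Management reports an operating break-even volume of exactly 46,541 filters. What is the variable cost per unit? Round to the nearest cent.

€57.30

Contribution per unit must be FC / Q = €588,500 / 46,541 = €12.6448.
Hence VC = price − CM = €69.94 − €12.6448 = €57.30.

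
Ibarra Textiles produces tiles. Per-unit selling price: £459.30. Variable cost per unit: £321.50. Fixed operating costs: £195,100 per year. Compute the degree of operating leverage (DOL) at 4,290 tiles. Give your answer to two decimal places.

Contribution at this volume is 4,290 × £137.80 = £591,162.00.
EBIT = £591,162.00 − £195,100 = £396,062.00.
So DOL = total CM / EBIT = £591,162.00 / £396,062.00 = 1.4926.

1.49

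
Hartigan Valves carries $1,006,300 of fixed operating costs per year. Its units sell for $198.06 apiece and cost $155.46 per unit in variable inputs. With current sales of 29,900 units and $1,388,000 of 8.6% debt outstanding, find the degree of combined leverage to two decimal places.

At 29,900 units, contribution = 29,900 × $42.60 = $1,273,740.00.
Operating income = contribution − fixed costs = $1,273,740.00 − $1,006,300 = $267,440.00. Interest = $119,368.00, so EBIT − I = $148,072.00.
Degree of total leverage = total CM / (EBIT − interest) = $1,273,740.00 / $148,072.00 = 8.6022.

8.60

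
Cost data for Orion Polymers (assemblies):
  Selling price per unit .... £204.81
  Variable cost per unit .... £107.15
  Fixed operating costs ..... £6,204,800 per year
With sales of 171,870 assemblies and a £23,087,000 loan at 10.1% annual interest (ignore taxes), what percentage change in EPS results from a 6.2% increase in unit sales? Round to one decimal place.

Contribution at this volume is 171,870 × £97.66 = £16,784,824.20.
Operating income = contribution − fixed costs = £16,784,824.20 − £6,204,800 = £10,580,024.20.
After interest of £2,331,787.00, pre-tax earnings = £8,248,237.20.
Degree of combined leverage = contribution ÷ (EBIT − I) = £16,784,824.20 ÷ £8,248,237.20 = 2.0350.
%ΔEPS = DCL × %ΔSales = 2.0350 × +6.2% = +12.6%.

+12.6%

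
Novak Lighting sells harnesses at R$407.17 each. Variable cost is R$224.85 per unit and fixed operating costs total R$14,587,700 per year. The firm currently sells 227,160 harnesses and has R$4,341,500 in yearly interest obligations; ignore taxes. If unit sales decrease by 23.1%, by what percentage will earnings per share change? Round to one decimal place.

-42.5%

At 227,160 units, contribution = 227,160 × R$182.32 = R$41,415,811.20.
Operating income = contribution − fixed costs = R$41,415,811.20 − R$14,587,700 = R$26,828,111.20.
Interest = R$4,341,500.00, so EBIT − I = R$22,486,611.20.
DCL = total CM / (EBIT − I) = R$41,415,811.20 / R$22,486,611.20 = 1.8418.
EPS therefore changes by 1.8418 × (-23.1%) = -42.5%.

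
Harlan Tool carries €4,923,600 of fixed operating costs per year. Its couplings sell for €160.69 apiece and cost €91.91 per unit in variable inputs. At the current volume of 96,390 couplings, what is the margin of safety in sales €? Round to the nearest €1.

Each unit contributes €160.69 − €91.91 = €68.78. Break-even units = €4,923,600 ÷ €68.78 = 71,584.76; break-even revenue = 71,584.76 × €160.69 = €11,502,955.57.
Actual sales revenue = 96,390 × €160.69 = €15,488,909.10.
Margin of safety = €15,488,909.10 − €11,502,955.57 = €3,985,954.

€3,985,954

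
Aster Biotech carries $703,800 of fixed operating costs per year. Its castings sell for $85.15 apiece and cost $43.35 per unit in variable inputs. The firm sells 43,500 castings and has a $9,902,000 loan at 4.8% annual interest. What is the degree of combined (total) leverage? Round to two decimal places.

At 43,500 units, contribution = 43,500 × $41.80 = $1,818,300.00.
Operating income = contribution − fixed costs = $1,818,300.00 − $703,800 = $1,114,500.00. Interest = $475,296.00, so EBIT − I = $639,204.00.
Degree of total leverage = total CM / (EBIT − interest) = $1,818,300.00 / $639,204.00 = 2.8446.

2.84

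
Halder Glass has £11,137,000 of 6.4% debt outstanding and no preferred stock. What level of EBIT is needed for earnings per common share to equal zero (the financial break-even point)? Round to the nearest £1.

£712,768

Annual interest = 6.4% × £11,137,000 = £712,768.00.
Without preferred stock the financial break-even is simply EBIT = interest = £712,768.00.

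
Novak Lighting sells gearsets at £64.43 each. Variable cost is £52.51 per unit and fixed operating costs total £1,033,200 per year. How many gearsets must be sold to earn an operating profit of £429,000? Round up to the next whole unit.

Unit CM = price − variable cost = £64.43 − £52.51 = £11.92.
Need Q such that Q × £11.92 − £1,033,200 = £429,000, i.e. Q = £1,462,200 / £11.92 = 122,667.79 → 122,668.

122,668 gearsets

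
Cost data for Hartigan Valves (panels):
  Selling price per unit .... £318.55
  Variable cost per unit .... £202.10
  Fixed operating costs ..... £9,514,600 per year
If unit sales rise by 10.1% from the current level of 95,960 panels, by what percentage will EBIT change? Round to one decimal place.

+68.0%

Contribution at this volume is 95,960 × £116.45 = £11,174,542.00.
Subtracting fixed costs: EBIT = £11,174,542.00 − £9,514,600 = £1,659,942.00.
DOL = contribution ÷ EBIT = £11,174,542.00 ÷ £1,659,942.00 = 6.7319.
%ΔEBIT = DOL × %ΔSales = 6.7319 × +10.1% = +68.0%.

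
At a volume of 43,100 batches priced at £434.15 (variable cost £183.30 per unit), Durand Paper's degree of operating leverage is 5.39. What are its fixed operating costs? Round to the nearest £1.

At 43,100 units, contribution = 43,100 × £250.85 = £10,811,635.00.
Since DOL = CM ÷ EBIT, EBIT = £10,811,635.00 ÷ 5.39 = £2,005,869.20.
And FC = contribution − EBIT = £10,811,635.00 − £2,005,869.20 = £8,805,766.

£8,805,766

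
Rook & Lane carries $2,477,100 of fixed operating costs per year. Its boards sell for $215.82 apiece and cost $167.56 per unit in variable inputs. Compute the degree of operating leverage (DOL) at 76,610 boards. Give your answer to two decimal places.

3.03

At 76,610 units, contribution = 76,610 × $48.26 = $3,697,198.60.
Subtracting fixed costs: EBIT = $3,697,198.60 − $2,477,100 = $1,220,098.60.
So DOL = total CM / EBIT = $3,697,198.60 / $1,220,098.60 = 3.0302.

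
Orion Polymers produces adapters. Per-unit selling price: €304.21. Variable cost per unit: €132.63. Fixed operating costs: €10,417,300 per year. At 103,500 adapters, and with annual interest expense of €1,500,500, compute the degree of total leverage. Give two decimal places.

Contribution at this volume is 103,500 × €171.58 = €17,758,530.00.
EBIT = €17,758,530.00 − €10,417,300 = €7,341,230.00. Interest = €1,500,500.00, so EBIT − I = €5,840,730.00.
Degree of total leverage = total CM / (EBIT − interest) = €17,758,530.00 / €5,840,730.00 = 3.0405.

3.04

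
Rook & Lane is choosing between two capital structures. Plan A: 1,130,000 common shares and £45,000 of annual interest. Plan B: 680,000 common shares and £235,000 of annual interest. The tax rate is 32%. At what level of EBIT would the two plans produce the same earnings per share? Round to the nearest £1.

Set EPS_A = EPS_B: (EBIT − £45,000)(1 − 0.32) ÷ 1,130,000 = (EBIT − £235,000)(1 − 0.32) ÷ 680,000.
Cancelling (1 − t) and cross-multiplying: 680,000·(EBIT − 45,000) = 1,130,000·(EBIT − 235,000).
Solving, EBIT = (235,000·1,130,000 − 45,000·680,000) / (1,130,000 − 680,000) = 234,950,000,000 / 450,000 = 522,111.11.

£522,111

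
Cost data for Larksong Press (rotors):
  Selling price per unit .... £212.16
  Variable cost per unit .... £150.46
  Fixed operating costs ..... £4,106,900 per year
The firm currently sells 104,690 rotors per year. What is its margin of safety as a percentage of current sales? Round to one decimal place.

36.4%

Contribution margin per unit = £212.16 − £150.46 = £61.70. Break-even units = £4,106,900 ÷ £61.70 = 66,562.40; break-even revenue = 66,562.40 × £212.16 = £14,121,878.51.
Current sales = 104,690 × £212.16 = £22,211,030.40.
Margin of safety = (£22,211,030.40 − £14,121,878.51) ÷ £22,211,030.40 = 36.4%.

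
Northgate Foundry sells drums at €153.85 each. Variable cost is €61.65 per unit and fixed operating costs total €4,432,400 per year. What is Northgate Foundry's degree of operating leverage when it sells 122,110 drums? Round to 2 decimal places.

At 122,110 units, contribution = 122,110 × €92.20 = €11,258,542.00.
EBIT = €11,258,542.00 − €4,432,400 = €6,826,142.00.
DOL = contribution ÷ EBIT = €11,258,542.00 ÷ €6,826,142.00 = 1.6493.

1.65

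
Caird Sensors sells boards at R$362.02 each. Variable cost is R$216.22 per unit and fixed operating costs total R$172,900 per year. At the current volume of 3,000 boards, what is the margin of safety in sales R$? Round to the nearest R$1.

Contribution margin per unit = R$362.02 − R$216.22 = R$145.80. Break-even units = R$172,900 ÷ R$145.80 = 1,185.87; break-even revenue = 1,185.87 × R$362.02 = R$429,309.04.
Current sales = 3,000 × R$362.02 = R$1,086,060.00.
Margin of safety = R$1,086,060.00 − R$429,309.04 = R$656,751.

R$656,751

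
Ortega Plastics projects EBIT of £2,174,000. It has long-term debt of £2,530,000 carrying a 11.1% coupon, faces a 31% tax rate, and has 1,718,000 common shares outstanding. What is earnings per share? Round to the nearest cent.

£0.76

Interest = £280,830.00, so EBT = £2,174,000 − £280,830.00 = £1,893,170.00.
After tax at 31%: net income = £1,893,170.00 × 0.69 = £1,306,287.30.
EPS = £1,306,287.30 ÷ 1,718,000 = £0.76.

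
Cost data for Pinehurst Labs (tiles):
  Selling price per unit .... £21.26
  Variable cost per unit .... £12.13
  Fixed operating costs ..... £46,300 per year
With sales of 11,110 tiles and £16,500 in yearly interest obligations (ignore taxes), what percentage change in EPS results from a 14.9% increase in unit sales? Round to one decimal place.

Total contribution margin = 11,110 × £9.13 = £101,434.30.
EBIT = £101,434.30 − £46,300 = £55,134.30.
Interest = £16,500.00, so EBIT − I = £38,634.30.
Degree of combined leverage = contribution ÷ (EBIT − I) = £101,434.30 ÷ £38,634.30 = 2.6255.
EPS therefore changes by 2.6255 × (+14.9%) = +39.1%.

+39.1%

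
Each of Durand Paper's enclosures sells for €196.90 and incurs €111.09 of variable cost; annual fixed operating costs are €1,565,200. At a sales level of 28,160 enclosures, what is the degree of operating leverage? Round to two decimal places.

Total contribution margin = 28,160 × €85.81 = €2,416,409.60.
EBIT = €2,416,409.60 − €1,565,200 = €851,209.60.
DOL = contribution ÷ EBIT = €2,416,409.60 ÷ €851,209.60 = 2.8388.

2.84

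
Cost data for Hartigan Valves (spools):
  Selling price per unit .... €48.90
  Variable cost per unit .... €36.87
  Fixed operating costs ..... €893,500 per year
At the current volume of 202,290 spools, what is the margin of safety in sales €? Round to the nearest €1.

€6,260,048

Each unit contributes €48.90 − €36.87 = €12.03. Break-even units = €893,500 ÷ €12.03 = 74,272.65; break-even revenue = 74,272.65 × €48.90 = €3,631,932.67.
Current sales = 202,290 × €48.90 = €9,891,981.00.
Margin of safety = €9,891,981.00 − €3,631,932.67 = €6,260,048.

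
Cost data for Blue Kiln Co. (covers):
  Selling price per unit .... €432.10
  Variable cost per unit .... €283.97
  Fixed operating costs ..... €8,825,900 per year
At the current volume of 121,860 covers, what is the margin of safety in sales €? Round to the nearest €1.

Contribution margin per unit = €432.10 − €283.97 = €148.13. Break-even units = €8,825,900 ÷ €148.13 = 59,582.12; break-even revenue = 59,582.12 × €432.10 = €25,745,435.70.
Current sales = 121,860 × €432.10 = €52,655,706.00.
Margin of safety = €52,655,706.00 − €25,745,435.70 = €26,910,270.

€26,910,270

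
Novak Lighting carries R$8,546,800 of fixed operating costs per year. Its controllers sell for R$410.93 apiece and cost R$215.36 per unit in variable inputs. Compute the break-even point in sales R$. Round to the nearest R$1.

R$17,958,463

CM per unit = R$410.93 − R$215.36 = R$195.57; CM ratio = R$195.57 / R$410.93 = 0.4759.
Break-even sales = FC ÷ CM ratio = R$8,546,800 × R$410.93 / R$195.57 = R$17,958,463.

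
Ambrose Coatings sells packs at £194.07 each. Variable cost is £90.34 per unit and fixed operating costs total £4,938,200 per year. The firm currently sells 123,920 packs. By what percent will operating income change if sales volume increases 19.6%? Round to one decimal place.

+31.8%

At 123,920 units, contribution = 123,920 × £103.73 = £12,854,221.60.
Subtracting fixed costs: EBIT = £12,854,221.60 − £4,938,200 = £7,916,021.60.
Degree of operating leverage = £12,854,221.60 / £7,916,021.60 = 1.6238.
%ΔEBIT = DOL × %ΔSales = 1.6238 × +19.6% = +31.8%.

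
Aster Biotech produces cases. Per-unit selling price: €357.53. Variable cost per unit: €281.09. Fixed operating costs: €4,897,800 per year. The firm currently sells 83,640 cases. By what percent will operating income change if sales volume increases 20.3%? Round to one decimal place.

Total contribution margin = 83,640 × €76.44 = €6,393,441.60.
EBIT = €6,393,441.60 − €4,897,800 = €1,495,641.60.
DOL = contribution ÷ EBIT = €6,393,441.60 ÷ €1,495,641.60 = 4.2747.
%ΔEBIT = DOL × %ΔSales = 4.2747 × +20.3% = +86.8%.

+86.8%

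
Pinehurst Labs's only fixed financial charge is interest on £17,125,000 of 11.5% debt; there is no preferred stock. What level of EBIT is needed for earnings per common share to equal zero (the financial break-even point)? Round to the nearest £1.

Annual interest = 11.5% × £17,125,000 = £1,969,375.00.
Without preferred stock the financial break-even is simply EBIT = interest = £1,969,375.00.

£1,969,375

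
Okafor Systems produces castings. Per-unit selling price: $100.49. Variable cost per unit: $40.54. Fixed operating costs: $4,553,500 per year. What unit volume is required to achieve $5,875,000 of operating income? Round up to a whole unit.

Unit CM = price − variable cost = $100.49 − $40.54 = $59.95.
Units = (FC + target) / CM = ($4,553,500 + $5,875,000) / $59.95 = 173,953.29, so 173,954 castings.

173,954 castings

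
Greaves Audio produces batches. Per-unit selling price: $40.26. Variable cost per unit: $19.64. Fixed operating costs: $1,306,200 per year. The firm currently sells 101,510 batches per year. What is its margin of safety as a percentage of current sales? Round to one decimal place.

Contribution margin per unit = $40.26 − $19.64 = $20.62. Break-even units = $1,306,200 ÷ $20.62 = 63,346.27; break-even revenue = 63,346.27 × $40.26 = $2,550,320.66.
Actual sales revenue = 101,510 × $40.26 = $4,086,792.60.
Margin of safety = ($4,086,792.60 − $2,550,320.66) ÷ $4,086,792.60 = 37.6%.

37.6%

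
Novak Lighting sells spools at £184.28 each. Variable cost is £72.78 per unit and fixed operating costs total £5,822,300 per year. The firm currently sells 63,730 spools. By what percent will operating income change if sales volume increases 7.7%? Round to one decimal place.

+42.6%

At 63,730 units, contribution = 63,730 × £111.50 = £7,105,895.00.
EBIT = £7,105,895.00 − £5,822,300 = £1,283,595.00.
DOL = contribution ÷ EBIT = £7,105,895.00 ÷ £1,283,595.00 = 5.5359.
%ΔEBIT = DOL × %ΔSales = 5.5359 × +7.7% = +42.6%.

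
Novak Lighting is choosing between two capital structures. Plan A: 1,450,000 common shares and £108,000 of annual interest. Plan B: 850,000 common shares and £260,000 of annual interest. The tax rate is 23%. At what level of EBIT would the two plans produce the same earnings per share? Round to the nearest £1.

Set EPS_A = EPS_B: (EBIT − £108,000)(1 − 0.23) ÷ 1,450,000 = (EBIT − £260,000)(1 − 0.23) ÷ 850,000.
Cancelling (1 − t) and cross-multiplying: 850,000·(EBIT − 108,000) = 1,450,000·(EBIT − 260,000).
Solving, EBIT = (260,000·1,450,000 − 108,000·850,000) / (1,450,000 − 850,000) = 285,200,000,000 / 600,000 = 475,333.33.

£475,333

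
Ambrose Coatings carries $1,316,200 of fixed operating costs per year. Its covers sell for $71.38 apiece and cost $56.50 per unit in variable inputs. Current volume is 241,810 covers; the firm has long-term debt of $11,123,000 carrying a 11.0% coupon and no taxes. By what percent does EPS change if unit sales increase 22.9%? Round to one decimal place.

+77.9%

At 241,810 units, contribution = 241,810 × $14.88 = $3,598,132.80.
Subtracting fixed costs: EBIT = $3,598,132.80 − $1,316,200 = $2,281,932.80.
After interest of $1,223,530.00, pre-tax earnings = $1,058,402.80.
DCL = total CM / (EBIT − I) = $3,598,132.80 / $1,058,402.80 = 3.3996.
EPS therefore changes by 3.3996 × (+22.9%) = +77.9%.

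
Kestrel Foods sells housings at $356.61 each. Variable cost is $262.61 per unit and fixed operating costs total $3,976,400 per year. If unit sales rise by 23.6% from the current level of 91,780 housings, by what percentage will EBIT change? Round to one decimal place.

Contribution at this volume is 91,780 × $94.00 = $8,627,320.00.
EBIT = $8,627,320.00 − $3,976,400 = $4,650,920.00.
So DOL = total CM / EBIT = $8,627,320.00 / $4,650,920.00 = 1.8550.
So EBIT moves 1.8550 × (+23.6%) = +43.8%.

+43.8%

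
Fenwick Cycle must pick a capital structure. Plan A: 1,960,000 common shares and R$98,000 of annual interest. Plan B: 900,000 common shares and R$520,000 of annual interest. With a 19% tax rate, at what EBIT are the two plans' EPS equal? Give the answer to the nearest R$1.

At indifference, (EBIT − 98,000)(1 − t)/1,960,000 = (EBIT − 520,000)(1 − t)/900,000.
Cancelling (1 − t) and cross-multiplying: 900,000·(EBIT − 98,000) = 1,960,000·(EBIT − 520,000).
Solving, EBIT = (520,000·1,960,000 − 98,000·900,000) / (1,960,000 − 900,000) = 931,000,000,000 / 1,060,000 = 878,301.89.

R$878,302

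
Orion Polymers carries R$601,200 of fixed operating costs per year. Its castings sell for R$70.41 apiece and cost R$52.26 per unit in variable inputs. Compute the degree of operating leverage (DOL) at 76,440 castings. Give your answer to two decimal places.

Contribution at this volume is 76,440 × R$18.15 = R$1,387,386.00.
Subtracting fixed costs: EBIT = R$1,387,386.00 − R$601,200 = R$786,186.00.
So DOL = total CM / EBIT = R$1,387,386.00 / R$786,186.00 = 1.7647.

1.76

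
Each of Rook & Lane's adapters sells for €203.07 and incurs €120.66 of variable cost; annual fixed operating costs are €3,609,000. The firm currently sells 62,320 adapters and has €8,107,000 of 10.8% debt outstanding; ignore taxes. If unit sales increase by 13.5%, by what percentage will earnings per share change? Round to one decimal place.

+106.5%

Total contribution margin = 62,320 × €82.41 = €5,135,791.20.
EBIT = €5,135,791.20 − €3,609,000 = €1,526,791.20.
After interest of €875,556.00, pre-tax earnings = €651,235.20.
DCL = total CM / (EBIT − I) = €5,135,791.20 / €651,235.20 = 7.8862.
EPS therefore changes by 7.8862 × (+13.5%) = +106.5%.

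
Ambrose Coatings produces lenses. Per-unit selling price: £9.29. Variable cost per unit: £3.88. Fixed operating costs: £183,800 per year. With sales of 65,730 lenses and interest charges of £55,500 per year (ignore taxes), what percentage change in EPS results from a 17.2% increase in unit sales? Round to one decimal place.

+52.6%

Total contribution margin = 65,730 × £5.41 = £355,599.30.
Operating income = contribution − fixed costs = £355,599.30 − £183,800 = £171,799.30.
Interest = £55,500.00, so EBIT − I = £116,299.30.
DCL = total CM / (EBIT − I) = £355,599.30 / £116,299.30 = 3.0576.
EPS therefore changes by 3.0576 × (+17.2%) = +52.6%.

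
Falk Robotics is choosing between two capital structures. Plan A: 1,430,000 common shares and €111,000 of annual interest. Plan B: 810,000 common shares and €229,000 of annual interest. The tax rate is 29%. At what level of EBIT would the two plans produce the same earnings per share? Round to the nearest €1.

€383,161

Set EPS_A = EPS_B: (EBIT − €111,000)(1 − 0.29) ÷ 1,430,000 = (EBIT − €229,000)(1 − 0.29) ÷ 810,000.
The (1 − t) factor cancels: (EBIT − 111,000) × 810,000 = (EBIT − 229,000) × 1,430,000.
Solving, EBIT = (229,000·1,430,000 − 111,000·810,000) / (1,430,000 − 810,000) = 237,560,000,000 / 620,000 = 383,161.29.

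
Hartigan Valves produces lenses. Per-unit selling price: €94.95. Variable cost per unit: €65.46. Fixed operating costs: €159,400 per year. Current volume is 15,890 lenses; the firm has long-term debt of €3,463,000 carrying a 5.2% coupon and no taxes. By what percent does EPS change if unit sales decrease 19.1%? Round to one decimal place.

Total contribution margin = 15,890 × €29.49 = €468,596.10.
Subtracting fixed costs: EBIT = €468,596.10 − €159,400 = €309,196.10.
After interest of €180,076.00, pre-tax earnings = €129,120.10.
DCL = total CM / (EBIT − I) = €468,596.10 / €129,120.10 = 3.6291.
%ΔEPS = DCL × %ΔSales = 3.6291 × -19.1% = -69.3%.

-69.3%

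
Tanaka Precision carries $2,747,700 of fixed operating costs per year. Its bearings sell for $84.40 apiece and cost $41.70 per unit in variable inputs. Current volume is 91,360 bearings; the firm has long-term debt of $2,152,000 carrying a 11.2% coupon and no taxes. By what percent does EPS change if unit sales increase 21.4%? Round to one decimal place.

Contribution at this volume is 91,360 × $42.70 = $3,901,072.00.
EBIT = $3,901,072.00 − $2,747,700 = $1,153,372.00.
Interest = $241,024.00, so EBIT − I = $912,348.00.
DCL = total CM / (EBIT − I) = $3,901,072.00 / $912,348.00 = 4.2759.
EPS therefore changes by 4.2759 × (+21.4%) = +91.5%.

+91.5%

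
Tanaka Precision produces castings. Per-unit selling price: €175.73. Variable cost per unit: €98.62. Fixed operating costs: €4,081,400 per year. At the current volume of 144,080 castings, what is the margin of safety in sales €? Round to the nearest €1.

Contribution margin per unit = €175.73 − €98.62 = €77.11. Break-even units = €4,081,400 ÷ €77.11 = 52,929.58; break-even revenue = 52,929.58 × €175.73 = €9,301,315.29.
Current sales = 144,080 × €175.73 = €25,319,178.40.
Margin of safety = €25,319,178.40 − €9,301,315.29 = €16,017,863.

€16,017,863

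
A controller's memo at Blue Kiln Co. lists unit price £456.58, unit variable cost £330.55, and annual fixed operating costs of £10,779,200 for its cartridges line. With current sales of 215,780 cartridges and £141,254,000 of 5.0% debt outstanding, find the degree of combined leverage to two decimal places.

2.91

Total contribution margin = 215,780 × £126.03 = £27,194,753.40.
Subtracting fixed costs: EBIT = £27,194,753.40 − £10,779,200 = £16,415,553.40. Interest = £7,062,700.00.
DOL = £27,194,753.40 ÷ £16,415,553.40 = 1.6566; DFL = £16,415,553.40 ÷ £9,352,853.40 = 1.7551.
Combined leverage = 1.6566 × 1.7551 = 2.9075.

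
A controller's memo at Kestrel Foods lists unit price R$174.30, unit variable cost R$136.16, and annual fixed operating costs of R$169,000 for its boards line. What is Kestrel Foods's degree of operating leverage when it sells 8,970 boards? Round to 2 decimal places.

1.98

Contribution at this volume is 8,970 × R$38.14 = R$342,115.80.
Operating income = contribution − fixed costs = R$342,115.80 − R$169,000 = R$173,115.80.
So DOL = total CM / EBIT = R$342,115.80 / R$173,115.80 = 1.9762.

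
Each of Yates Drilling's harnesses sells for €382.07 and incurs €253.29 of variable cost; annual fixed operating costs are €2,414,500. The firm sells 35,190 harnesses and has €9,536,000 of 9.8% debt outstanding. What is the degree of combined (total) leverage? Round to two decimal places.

Contribution at this volume is 35,190 × €128.78 = €4,531,768.20.
Operating income = contribution − fixed costs = €4,531,768.20 − €2,414,500 = €2,117,268.20. Interest = €934,528.00, so EBIT − I = €1,182,740.20.
Degree of total leverage = total CM / (EBIT − interest) = €4,531,768.20 / €1,182,740.20 = 3.8316.

3.83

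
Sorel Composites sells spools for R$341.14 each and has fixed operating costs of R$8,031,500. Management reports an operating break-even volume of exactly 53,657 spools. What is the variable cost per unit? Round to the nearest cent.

At break-even, FC = Q × (P − VC), so P − VC = R$8,031,500 ÷ 53,657 = R$149.6822.
Variable cost per unit = R$341.14 − R$149.6822 = R$191.46.

R$191.46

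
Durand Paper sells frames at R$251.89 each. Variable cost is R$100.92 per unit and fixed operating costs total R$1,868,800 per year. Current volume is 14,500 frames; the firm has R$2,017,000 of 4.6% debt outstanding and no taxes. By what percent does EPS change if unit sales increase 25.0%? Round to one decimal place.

+240.6%

At 14,500 units, contribution = 14,500 × R$150.97 = R$2,189,065.00.
Subtracting fixed costs: EBIT = R$2,189,065.00 − R$1,868,800 = R$320,265.00.
Interest = R$92,782.00, so EBIT − I = R$227,483.00.
DCL = total CM / (EBIT − I) = R$2,189,065.00 / R$227,483.00 = 9.6230.
%ΔEPS = DCL × %ΔSales = 9.6230 × +25.0% = +240.6%.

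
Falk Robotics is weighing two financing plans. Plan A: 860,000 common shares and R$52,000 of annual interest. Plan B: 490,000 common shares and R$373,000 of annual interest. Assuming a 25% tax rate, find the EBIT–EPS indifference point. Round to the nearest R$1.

R$798,108

At indifference, (EBIT − 52,000)(1 − t)/860,000 = (EBIT − 373,000)(1 − t)/490,000.
Cancelling (1 − t) and cross-multiplying: 490,000·(EBIT − 52,000) = 860,000·(EBIT − 373,000).
EBIT × (860,000 − 490,000) = 373,000 × 860,000 − 52,000 × 490,000 = 295,300,000,000, so EBIT = 295,300,000,000 ÷ 370,000 = 798,108.11.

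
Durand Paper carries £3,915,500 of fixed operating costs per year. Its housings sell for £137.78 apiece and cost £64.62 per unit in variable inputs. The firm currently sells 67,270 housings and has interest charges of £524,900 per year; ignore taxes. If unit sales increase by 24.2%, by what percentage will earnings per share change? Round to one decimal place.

Total contribution margin = 67,270 × £73.16 = £4,921,473.20.
EBIT = £4,921,473.20 − £3,915,500 = £1,005,973.20.
After interest of £524,900.00, pre-tax earnings = £481,073.20.
Degree of combined leverage = contribution ÷ (EBIT − I) = £4,921,473.20 ÷ £481,073.20 = 10.2302.
%ΔEPS = DCL × %ΔSales = 10.2302 × +24.2% = +247.6%.

+247.6%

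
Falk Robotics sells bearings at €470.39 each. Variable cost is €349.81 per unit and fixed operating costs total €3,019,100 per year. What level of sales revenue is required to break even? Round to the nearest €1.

CM per unit = €470.39 − €349.81 = €120.58; CM ratio = €120.58 / €470.39 = 0.2563.
Break-even sales = FC ÷ CM ratio = €3,019,100 × €470.39 / €120.58 = €11,777,695.

€11,777,695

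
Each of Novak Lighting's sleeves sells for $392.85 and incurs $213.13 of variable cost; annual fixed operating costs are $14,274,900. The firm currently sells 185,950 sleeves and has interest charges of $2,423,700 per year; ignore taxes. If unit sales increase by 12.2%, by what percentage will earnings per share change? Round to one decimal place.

Contribution at this volume is 185,950 × $179.72 = $33,418,934.00.
Subtracting fixed costs: EBIT = $33,418,934.00 − $14,274,900 = $19,144,034.00.
After interest of $2,423,700.00, pre-tax earnings = $16,720,334.00.
Degree of combined leverage = contribution ÷ (EBIT − I) = $33,418,934.00 ÷ $16,720,334.00 = 1.9987.
%ΔEPS = DCL × %ΔSales = 1.9987 × +12.2% = +24.4%.

+24.4%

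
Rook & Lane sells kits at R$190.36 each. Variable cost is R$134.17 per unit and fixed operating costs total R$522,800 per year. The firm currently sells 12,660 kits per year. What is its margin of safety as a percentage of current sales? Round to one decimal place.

26.5%

Each unit contributes R$190.36 − R$134.17 = R$56.19. Break-even units = R$522,800 ÷ R$56.19 = 9,304.15; break-even revenue = 9,304.15 × R$190.36 = R$1,771,137.36.
Actual sales revenue = 12,660 × R$190.36 = R$2,409,957.60.
Margin of safety = (R$2,409,957.60 − R$1,771,137.36) ÷ R$2,409,957.60 = 26.5%.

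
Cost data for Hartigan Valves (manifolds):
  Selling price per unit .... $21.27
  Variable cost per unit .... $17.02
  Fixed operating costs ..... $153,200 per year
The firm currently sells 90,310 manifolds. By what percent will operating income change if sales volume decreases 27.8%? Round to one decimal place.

-46.3%

Contribution at this volume is 90,310 × $4.25 = $383,817.50.
Operating income = contribution − fixed costs = $383,817.50 − $153,200 = $230,617.50.
So DOL = total CM / EBIT = $383,817.50 / $230,617.50 = 1.6643.
So EBIT moves 1.6643 × (-27.8%) = -46.3%.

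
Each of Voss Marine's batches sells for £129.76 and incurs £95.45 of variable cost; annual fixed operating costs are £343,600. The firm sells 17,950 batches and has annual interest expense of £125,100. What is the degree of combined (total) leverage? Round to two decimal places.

4.18

Contribution at this volume is 17,950 × £34.31 = £615,864.50.
Operating income = contribution − fixed costs = £615,864.50 − £343,600 = £272,264.50. Interest = £125,100.00.
DOL = £615,864.50 ÷ £272,264.50 = 2.2620; DFL = £272,264.50 ÷ £147,164.50 = 1.8501.
Combined leverage = 2.2620 × 1.8501 = 4.1849.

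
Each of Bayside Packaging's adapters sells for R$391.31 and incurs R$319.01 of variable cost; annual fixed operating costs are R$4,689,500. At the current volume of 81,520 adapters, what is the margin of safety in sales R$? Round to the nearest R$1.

Contribution margin per unit = R$391.31 − R$319.01 = R$72.30. Break-even units = R$4,689,500 ÷ R$72.30 = 64,861.69; break-even revenue = 64,861.69 × R$391.31 = R$25,381,026.90.
Actual sales revenue = 81,520 × R$391.31 = R$31,899,591.20.
Margin of safety = R$31,899,591.20 − R$25,381,026.90 = R$6,518,564.

R$6,518,564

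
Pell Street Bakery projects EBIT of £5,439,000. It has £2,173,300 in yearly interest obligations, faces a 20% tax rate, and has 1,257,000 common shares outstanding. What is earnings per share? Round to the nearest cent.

Interest = £2,173,300.00, so EBT = £5,439,000 − £2,173,300.00 = £3,265,700.00.
Net income = £3,265,700.00 × (1 − 0.20) = £2,612,560.00.
EPS = £2,612,560.00 ÷ 1,257,000 = £2.08.

£2.08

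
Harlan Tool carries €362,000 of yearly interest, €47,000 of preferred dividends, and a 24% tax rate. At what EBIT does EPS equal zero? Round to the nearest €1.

€423,842

Grossing the preferred dividend up to pre-tax terms: €47,000 / (1 − 0.24) = €61,842.11.
Financial break-even EBIT = interest + D_p ÷ (1 − t) = €362,000 + €61,842.11 = €423,842.11.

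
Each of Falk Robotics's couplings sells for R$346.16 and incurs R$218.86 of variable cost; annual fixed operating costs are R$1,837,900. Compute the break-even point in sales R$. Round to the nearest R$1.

R$4,997,702

Contribution margin per unit = R$346.16 − R$218.86 = R$127.30, a CM ratio of R$127.30 ÷ R$346.16 = 0.3677.
Break-even revenue = fixed costs × price ÷ CM = R$1,837,900 × R$346.16 ÷ R$127.30 = R$4,997,702.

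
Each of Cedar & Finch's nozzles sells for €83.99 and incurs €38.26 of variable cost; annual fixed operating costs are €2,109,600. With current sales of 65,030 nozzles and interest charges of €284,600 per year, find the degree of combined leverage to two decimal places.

Total contribution margin = 65,030 × €45.73 = €2,973,821.90.
EBIT = €2,973,821.90 − €2,109,600 = €864,221.90. Interest = €284,600.00.
DOL = €2,973,821.90 ÷ €864,221.90 = 3.4410; DFL = €864,221.90 ÷ €579,621.90 = 1.4910.
DCL = DOL × DFL = 3.4410 × 1.4910 = 5.1305.

5.13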